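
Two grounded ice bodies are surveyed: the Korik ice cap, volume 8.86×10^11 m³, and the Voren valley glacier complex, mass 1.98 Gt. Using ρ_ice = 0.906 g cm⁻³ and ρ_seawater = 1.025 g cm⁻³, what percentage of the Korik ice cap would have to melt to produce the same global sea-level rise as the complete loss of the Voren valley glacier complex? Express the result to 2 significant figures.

Equal sea-level rise means equal mass of meltwater, i.e. equal mass of ice lost.
Ice mass of Voren: 1.980×10^12 kg; ice mass of Korik: 8.027×10^14 kg.
Fraction required = 1.980×10^12 / 8.027×10^14 = 2.47×10^-3 → 0.25 %.

≈ 0.25 %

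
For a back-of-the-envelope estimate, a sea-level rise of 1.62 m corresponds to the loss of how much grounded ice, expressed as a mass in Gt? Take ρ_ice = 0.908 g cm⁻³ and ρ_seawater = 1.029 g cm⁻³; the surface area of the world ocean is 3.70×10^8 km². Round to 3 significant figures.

Required water volume = Δh × A = 1.62 m × 3.70×10^14 m² = 5.994×10^14 m³.
ρ_w = 1.029 g cm⁻³ = 1029 kg m⁻³, so the mass of water = 5.994×10^14 m³ × 1029 kg m⁻³ = 6.168×10^17 kg = 6.17×10^5 Gt (and the same mass of ice, by conservation).

≈ 6.17×10^5 Gt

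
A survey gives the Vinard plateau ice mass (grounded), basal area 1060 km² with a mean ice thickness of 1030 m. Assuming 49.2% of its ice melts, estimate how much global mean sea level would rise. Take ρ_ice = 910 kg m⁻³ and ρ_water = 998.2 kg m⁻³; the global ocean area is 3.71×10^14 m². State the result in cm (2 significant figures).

≈ 0.13 cm

Vinard: ice volume = 1060 km² × 1030 m = 1092 km³; 0.492 × 1092 × (910/998.2) = 489.7 km³ of water.
Spread over 3.71×10^14 m² of ocean, Δh = 4.897×10^11 / 3.71×10^14 = 1.32×10^-3 m = 0.13 cm.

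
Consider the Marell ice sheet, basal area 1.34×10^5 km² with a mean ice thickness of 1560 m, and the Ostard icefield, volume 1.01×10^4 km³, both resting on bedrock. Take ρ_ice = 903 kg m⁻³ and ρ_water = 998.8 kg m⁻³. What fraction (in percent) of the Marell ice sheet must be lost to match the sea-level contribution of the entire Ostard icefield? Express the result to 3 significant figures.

Equal sea-level rise means equal mass of meltwater, i.e. equal mass of ice lost.
Ice mass of Ostard: 9.120×10^15 kg; ice mass of Marell: 1.888×10^17 kg.
Fraction required = 9.120×10^15 / 1.888×10^17 = 0.0483 → 4.83 %.

≈ 4.83 %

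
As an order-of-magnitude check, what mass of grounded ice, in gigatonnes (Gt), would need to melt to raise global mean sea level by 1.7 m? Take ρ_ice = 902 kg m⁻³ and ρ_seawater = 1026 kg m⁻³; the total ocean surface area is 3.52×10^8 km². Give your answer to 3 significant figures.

Required water volume = Δh × A = 1.7 m × 3.52×10^14 m² = 5.984×10^14 m³.
ρ_w = 1026 kg m⁻³, so the mass of water = 5.984×10^14 m³ × 1026 kg m⁻³ = 6.140×10^17 kg = 6.14×10^5 Gt (and the same mass of ice, by conservation).

≈ 6.14×10^5 Gt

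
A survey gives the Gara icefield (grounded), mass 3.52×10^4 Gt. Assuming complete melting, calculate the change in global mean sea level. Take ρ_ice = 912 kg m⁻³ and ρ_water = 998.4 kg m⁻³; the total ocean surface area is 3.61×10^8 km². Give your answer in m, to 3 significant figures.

Gara: 3.52×10^4 Gt = 3.520×10^16 kg; dividing by ρ_w = 998.4 kg m⁻³ gives 3.526×10^13 m³ of water.
Spread over 3.61×10^14 m² of ocean, Δh = 3.526×10^13 / 3.61×10^14 = 0.0977 m.

≈ 0.0977 m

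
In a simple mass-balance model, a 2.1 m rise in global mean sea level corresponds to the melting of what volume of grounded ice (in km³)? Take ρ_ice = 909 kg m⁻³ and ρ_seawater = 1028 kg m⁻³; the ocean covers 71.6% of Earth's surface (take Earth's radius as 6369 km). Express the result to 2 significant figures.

Required water volume = Δh × A = 2.1 m × 3.65×10^14 m² = 7.665×10^14 m³ = 7.665×10^5 km³.
Ice volume = water volume × ρ_w/ρ_ice = 7.665×10^5 × 1028/909 = 8.7×10^5 km³.

≈ 8.7×10^5 km³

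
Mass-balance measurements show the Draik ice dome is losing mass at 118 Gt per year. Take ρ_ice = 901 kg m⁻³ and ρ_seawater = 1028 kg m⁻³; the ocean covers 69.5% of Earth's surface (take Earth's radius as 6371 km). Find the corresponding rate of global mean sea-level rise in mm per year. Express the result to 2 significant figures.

ρ_w = 1028 kg m⁻³. Annual water volume added = 118 Gt / ρ_w = 1.180×10^14 kg / 1028 kg m⁻³ = 1.148×10^11 m³.
Δh per year = 1.148×10^11 / 3.54×10^14 = 3.24×10^-4 m = 0.32 mm.

≈ 0.32 mm/yr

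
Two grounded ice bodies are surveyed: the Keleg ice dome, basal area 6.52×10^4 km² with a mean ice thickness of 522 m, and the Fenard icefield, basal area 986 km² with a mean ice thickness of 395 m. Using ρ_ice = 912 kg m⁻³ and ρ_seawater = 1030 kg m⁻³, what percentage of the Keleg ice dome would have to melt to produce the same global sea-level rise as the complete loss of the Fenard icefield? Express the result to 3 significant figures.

≈ 1.14 %

Equal sea-level rise means equal mass of meltwater, i.e. equal mass of ice lost.
Ice mass of Fenard: 3.552×10^14 kg; ice mass of Keleg: 3.104×10^16 kg.
Fraction required = 3.552×10^14 / 3.104×10^16 = 0.0114 → 1.14 %.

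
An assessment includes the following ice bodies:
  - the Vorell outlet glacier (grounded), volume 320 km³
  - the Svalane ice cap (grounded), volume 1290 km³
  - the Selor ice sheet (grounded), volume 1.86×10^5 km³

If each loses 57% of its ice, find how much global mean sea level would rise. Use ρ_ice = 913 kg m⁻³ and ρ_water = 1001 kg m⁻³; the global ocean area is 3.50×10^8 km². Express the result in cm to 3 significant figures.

≈ 27.9 cm

Vorell: 0.57 × 320 km³ × (913/1001) = 166.4 km³ of water.
Svalane: 0.57 × 1290 km³ × (913/1001) = 670.7 km³ of water.
Selor: 0.57 × 1.86×10^5 km³ × (913/1001) = 9.670×10^4 km³ of water.
Total added water ≈ 9.754×10^13 m³ over 3.50×10^14 m² → Δh = 0.279 m = 27.9 cm.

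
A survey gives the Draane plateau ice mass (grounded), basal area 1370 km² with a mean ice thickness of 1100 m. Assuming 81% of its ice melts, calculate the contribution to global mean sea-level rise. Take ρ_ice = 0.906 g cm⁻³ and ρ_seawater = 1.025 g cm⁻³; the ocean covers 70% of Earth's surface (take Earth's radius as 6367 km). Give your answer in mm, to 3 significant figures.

Draane: ice volume = 1370 km² × 1100 m = 1507 km³; 0.81 × 1507 × (906/1025) = 1079 km³ of water.
Spread over 3.57×10^14 m² of ocean, Δh = 1.079×10^12 / 3.57×10^14 = 3.03×10^-3 m = 3.03 mm.

≈ 3.03 mm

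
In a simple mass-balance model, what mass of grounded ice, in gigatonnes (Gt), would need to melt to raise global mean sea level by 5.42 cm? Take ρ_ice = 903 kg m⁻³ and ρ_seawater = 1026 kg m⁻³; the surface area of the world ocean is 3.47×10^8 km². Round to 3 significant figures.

≈ 1.93×10^4 Gt

Required water volume = Δh × A = 0.0542 m × 3.47×10^14 m² = 1.881×10^13 m³.
ρ_w = 1026 kg m⁻³, so the mass of water = 1.881×10^13 m³ × 1026 kg m⁻³ = 1.930×10^16 kg = 1.93×10^4 Gt (and the same mass of ice, by conservation).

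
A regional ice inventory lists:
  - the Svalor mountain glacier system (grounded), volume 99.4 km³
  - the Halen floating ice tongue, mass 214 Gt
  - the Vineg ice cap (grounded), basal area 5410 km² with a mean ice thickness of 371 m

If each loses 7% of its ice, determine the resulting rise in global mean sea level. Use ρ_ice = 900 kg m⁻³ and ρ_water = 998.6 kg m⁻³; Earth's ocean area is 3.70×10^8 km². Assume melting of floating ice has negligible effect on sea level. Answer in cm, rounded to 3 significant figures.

Svalor: 0.07 × 99.4 km³ × (900/998.6) = 6.271 km³ of water.
The Halen floating ice tongue is floating and already displaces its own weight of water, so its melt adds essentially nothing to sea level.
Vineg: ice volume = 5410 km² × 371 m = 2007 km³; 0.07 × 2007 × (900/998.6) = 126.6 km³ of water.
Total added water ≈ 1.329×10^11 m³ over 3.70×10^14 m² → Δh = 3.59×10^-4 m = 0.0359 cm.

≈ 0.0359 cm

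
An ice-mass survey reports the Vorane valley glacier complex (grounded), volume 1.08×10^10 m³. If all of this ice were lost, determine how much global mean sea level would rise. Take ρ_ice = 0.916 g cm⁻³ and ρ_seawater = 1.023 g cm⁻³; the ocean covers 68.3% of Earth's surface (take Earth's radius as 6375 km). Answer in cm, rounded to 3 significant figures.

Vorane: 1.08×10^10 m³ × (916/1023) = 9.670×10^9 m³ of water.
Spread over 3.49×10^14 m² of ocean, Δh = 9.670×10^9 / 3.49×10^14 = 2.77×10^-5 m = 2.77×10^-3 cm.

≈ 2.77×10^-3 cm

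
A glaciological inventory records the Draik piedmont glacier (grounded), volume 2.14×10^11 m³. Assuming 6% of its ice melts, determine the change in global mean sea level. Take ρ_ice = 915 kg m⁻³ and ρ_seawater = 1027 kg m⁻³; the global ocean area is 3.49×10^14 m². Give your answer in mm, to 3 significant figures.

≈ 0.0328 mm

Draik: 0.06 × 2.14×10^11 m³ × (915/1027) = 1.144×10^10 m³ of water.
Spread over 3.49×10^14 m² of ocean, Δh = 1.144×10^10 / 3.49×10^14 = 3.28×10^-5 m = 0.0328 mm.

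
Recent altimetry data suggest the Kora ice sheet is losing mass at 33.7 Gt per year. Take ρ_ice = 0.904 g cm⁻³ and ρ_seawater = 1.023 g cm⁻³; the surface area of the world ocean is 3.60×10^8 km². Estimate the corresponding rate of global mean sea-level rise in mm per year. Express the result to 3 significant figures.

≈ 0.0915 mm/yr

ρ_w = 1.023 g cm⁻³ = 1023 kg m⁻³. Annual water volume added = 33.7 Gt / ρ_w = 3.370×10^13 kg / 1023 kg m⁻³ = 3.294×10^10 m³.
Δh per year = 3.294×10^10 / 3.60×10^14 = 9.15×10^-5 m = 0.0915 mm.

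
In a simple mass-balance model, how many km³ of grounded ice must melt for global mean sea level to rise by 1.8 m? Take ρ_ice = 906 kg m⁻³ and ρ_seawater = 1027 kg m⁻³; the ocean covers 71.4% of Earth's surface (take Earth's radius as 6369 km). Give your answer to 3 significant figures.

≈ 7.43×10^5 km³

Required water volume = Δh × A = 1.8 m × 3.64×10^14 m² = 6.551×10^14 m³ = 6.551×10^5 km³.
Ice volume = water volume × ρ_w/ρ_ice = 6.551×10^5 × 1027/906 = 7.43×10^5 km³.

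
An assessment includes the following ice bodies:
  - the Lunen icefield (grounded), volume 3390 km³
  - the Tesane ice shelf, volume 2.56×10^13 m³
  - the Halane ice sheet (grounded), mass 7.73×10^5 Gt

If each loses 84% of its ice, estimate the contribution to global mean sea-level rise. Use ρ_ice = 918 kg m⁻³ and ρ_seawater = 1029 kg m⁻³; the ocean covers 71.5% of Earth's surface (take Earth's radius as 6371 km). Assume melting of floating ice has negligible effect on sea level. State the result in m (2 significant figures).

≈ 1.7 m

Lunen: 0.84 × 3390 km³ × (918/1029) = 2540 km³ of water.
The Tesane ice shelf is floating and already displaces its own weight of water, so its melt adds essentially nothing to sea level.
Halane: 0.84 × 7.73×10^5 Gt = 6.493×10^17 kg; dividing by ρ_w = 1029 kg m⁻³ gives 6.310×10^14 m³ of water.
Total added water ≈ 6.336×10^14 m³ over 3.65×10^14 m² → Δh = 1.74 m.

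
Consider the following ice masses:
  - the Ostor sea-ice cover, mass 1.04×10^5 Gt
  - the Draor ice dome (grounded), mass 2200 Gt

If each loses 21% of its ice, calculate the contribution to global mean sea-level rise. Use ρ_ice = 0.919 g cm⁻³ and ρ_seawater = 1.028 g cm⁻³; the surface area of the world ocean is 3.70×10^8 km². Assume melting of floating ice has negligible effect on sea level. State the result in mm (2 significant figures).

The Ostor sea-ice cover is floating and already displaces its own weight of water, so its melt adds essentially nothing to sea level.
Draor: 0.21 × 2200 Gt = 4.620×10^14 kg; dividing by ρ_w = 1.028 g cm⁻³ = 1028 kg m⁻³ gives 4.494×10^11 m³ of water.
Total added water ≈ 4.494×10^11 m³ over 3.70×10^14 m² → Δh = 1.21×10^-3 m = 1.2 mm.

≈ 1.2 mm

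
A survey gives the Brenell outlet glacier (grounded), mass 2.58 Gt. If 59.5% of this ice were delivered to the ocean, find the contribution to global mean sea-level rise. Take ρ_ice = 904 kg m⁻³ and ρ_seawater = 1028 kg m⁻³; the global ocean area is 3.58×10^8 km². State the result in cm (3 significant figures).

Brenell: 0.595 × 2.58 Gt = 1.535×10^12 kg; dividing by ρ_w = 1028 kg m⁻³ gives 1.493×10^9 m³ of water.
Spread over 3.58×10^14 m² of ocean, Δh = 1.493×10^9 / 3.58×10^14 = 4.17×10^-6 m = 4.17×10^-4 cm.

≈ 4.17×10^-4 cm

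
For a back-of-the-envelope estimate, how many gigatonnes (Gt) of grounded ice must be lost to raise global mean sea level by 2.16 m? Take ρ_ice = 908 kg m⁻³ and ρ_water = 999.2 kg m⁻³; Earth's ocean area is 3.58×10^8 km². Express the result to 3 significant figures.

Required water volume = Δh × A = 2.16 m × 3.58×10^14 m² = 7.733×10^14 m³.
ρ_w = 999.2 kg m⁻³, so the mass of water = 7.733×10^14 m³ × 999.2 kg m⁻³ = 7.727×10^17 kg = 7.73×10^5 Gt (and the same mass of ice, by conservation).

≈ 7.73×10^5 Gt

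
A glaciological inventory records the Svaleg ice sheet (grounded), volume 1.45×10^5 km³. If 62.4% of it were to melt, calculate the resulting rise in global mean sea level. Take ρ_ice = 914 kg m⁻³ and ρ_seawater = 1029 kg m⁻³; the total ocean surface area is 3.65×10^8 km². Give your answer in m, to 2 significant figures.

≈ 0.22 m

Svaleg: 0.624 × 1.45×10^5 km³ × (914/1029) = 8.037×10^4 km³ of water.
Spread over 3.65×10^14 m² of ocean, Δh = 8.037×10^13 / 3.65×10^14 = 0.220 m.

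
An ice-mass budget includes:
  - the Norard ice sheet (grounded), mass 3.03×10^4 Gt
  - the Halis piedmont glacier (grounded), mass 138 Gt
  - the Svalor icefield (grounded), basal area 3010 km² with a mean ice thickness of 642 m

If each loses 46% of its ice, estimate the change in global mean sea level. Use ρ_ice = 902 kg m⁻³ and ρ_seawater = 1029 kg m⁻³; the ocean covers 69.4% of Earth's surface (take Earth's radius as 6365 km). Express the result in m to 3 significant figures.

Norard: 0.46 × 3.03×10^4 Gt = 1.394×10^16 kg; dividing by ρ_w = 1029 kg m⁻³ gives 1.355×10^13 m³ of water.
Halis: 0.46 × 138 Gt = 6.348×10^13 kg; dividing by ρ_w = 1029 kg m⁻³ gives 6.169×10^10 m³ of water.
Svalor: ice volume = 3010 km² × 642 m = 1932 km³; 0.46 × 1932 × (902/1029) = 779.2 km³ of water.
Total added water ≈ 1.439×10^13 m³ over 3.53×10^14 m² → Δh = 0.0407 m.

≈ 0.0407 m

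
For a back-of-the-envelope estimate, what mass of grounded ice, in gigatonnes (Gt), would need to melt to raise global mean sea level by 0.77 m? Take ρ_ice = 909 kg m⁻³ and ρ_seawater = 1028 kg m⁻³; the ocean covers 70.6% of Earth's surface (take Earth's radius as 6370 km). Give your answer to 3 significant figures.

≈ 2.85×10^5 Gt

Required water volume = Δh × A = 0.77 m × 3.60×10^14 m² = 2.772×10^14 m³.
ρ_w = 1028 kg m⁻³, so the mass of water = 2.772×10^14 m³ × 1028 kg m⁻³ = 2.850×10^17 kg = 2.85×10^5 Gt (and the same mass of ice, by conservation).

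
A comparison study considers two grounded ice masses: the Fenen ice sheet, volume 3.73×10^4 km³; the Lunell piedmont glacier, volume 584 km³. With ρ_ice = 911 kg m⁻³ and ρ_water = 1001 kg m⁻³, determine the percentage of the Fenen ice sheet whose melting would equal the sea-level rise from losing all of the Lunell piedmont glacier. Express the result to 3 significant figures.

Equal sea-level rise means equal mass of meltwater, i.e. equal mass of ice lost.
Ice mass of Lunell: 5.320×10^14 kg; ice mass of Fenen: 3.398×10^16 kg.
Fraction required = 5.320×10^14 / 3.398×10^16 = 0.0157 → 1.57 %.

≈ 1.57 %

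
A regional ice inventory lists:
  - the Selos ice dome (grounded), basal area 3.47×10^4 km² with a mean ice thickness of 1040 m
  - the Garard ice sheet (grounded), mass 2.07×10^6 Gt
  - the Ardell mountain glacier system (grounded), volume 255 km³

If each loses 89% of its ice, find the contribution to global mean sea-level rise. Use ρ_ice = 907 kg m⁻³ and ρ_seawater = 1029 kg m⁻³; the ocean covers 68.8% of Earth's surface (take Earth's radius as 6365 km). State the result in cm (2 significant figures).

≈ 520 cm

Selos: ice volume = 3.47×10^4 km² × 1040 m = 3.609×10^4 km³; 0.89 × 3.609×10^4 × (907/1029) = 2.831×10^4 km³ of water.
Garard: 0.89 × 2.07×10^6 Gt = 1.842×10^18 kg; dividing by ρ_w = 1029 kg m⁻³ gives 1.790×10^15 m³ of water.
Ardell: 0.89 × 255 km³ × (907/1029) = 200.0 km³ of water.
Total added water ≈ 1.819×10^15 m³ over 3.50×10^14 m² → Δh = 5.19 m = 520 cm.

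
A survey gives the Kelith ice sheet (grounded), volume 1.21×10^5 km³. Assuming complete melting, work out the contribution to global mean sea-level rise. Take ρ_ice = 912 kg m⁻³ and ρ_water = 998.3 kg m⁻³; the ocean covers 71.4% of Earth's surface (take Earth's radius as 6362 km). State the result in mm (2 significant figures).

≈ 300 mm

Kelith: 1.21×10^5 km³ × (912/998.3) = 1.105×10^5 km³ of water.
Spread over 3.63×10^14 m² of ocean, Δh = 1.105×10^14 / 3.63×10^14 = 0.304 m = 300 mm.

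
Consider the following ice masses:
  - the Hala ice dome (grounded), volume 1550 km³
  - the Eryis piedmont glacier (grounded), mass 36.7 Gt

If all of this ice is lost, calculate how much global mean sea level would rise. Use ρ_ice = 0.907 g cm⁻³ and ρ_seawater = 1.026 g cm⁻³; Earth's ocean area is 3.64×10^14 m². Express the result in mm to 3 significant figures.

Hala: 1550 km³ × (907/1026) = 1370 km³ of water.
Eryis: 36.7 Gt = 3.670×10^13 kg; dividing by ρ_w = 1.026 g cm⁻³ = 1026 kg m⁻³ gives 3.577×10^10 m³ of water.
Total added water ≈ 1.406×10^12 m³ over 3.64×10^14 m² → Δh = 3.86×10^-3 m = 3.86 mm.

≈ 3.86 mm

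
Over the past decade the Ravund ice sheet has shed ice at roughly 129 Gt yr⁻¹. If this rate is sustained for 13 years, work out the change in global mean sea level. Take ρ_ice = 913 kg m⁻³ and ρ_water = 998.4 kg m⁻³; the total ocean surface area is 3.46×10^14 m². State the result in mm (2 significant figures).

Total mass lost = 129 Gt/yr × 13 yr = 1677 Gt = 1.677×10^15 kg.
ρ_w = 998.4 kg m⁻³, so water volume = 1.677×10^15 / 998.4 = 1.680×10^12 m³.
Δh = 1.680×10^12 / 3.46×10^14 = 4.85×10^-3 m = 4.9 mm.

≈ 4.9 mm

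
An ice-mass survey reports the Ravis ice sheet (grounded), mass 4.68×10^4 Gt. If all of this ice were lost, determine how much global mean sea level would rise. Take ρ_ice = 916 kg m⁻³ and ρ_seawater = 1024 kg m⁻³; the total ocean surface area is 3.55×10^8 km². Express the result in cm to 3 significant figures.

≈ 12.9 cm

Ravis: 4.68×10^4 Gt = 4.680×10^16 kg; dividing by ρ_w = 1024 kg m⁻³ gives 4.570×10^13 m³ of water.
Spread over 3.55×10^14 m² of ocean, Δh = 4.570×10^13 / 3.55×10^14 = 0.129 m = 12.9 cm.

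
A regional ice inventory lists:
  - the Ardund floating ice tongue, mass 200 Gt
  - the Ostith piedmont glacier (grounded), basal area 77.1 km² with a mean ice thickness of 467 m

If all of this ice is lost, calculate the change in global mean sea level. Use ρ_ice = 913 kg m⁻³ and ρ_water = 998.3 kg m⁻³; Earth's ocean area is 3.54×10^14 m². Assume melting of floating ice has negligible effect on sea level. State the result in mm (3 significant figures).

The Ardund floating ice tongue is floating and already displaces its own weight of water, so its melt adds essentially nothing to sea level.
Ostith: ice volume = 77.1 km² × 467 m = 36.01 km³; 36.01 × (913/998.3) = 32.93 km³ of water.
Total added water ≈ 3.293×10^10 m³ over 3.54×10^14 m² → Δh = 9.30×10^-5 m = 0.0930 mm.

≈ 0.0930 mm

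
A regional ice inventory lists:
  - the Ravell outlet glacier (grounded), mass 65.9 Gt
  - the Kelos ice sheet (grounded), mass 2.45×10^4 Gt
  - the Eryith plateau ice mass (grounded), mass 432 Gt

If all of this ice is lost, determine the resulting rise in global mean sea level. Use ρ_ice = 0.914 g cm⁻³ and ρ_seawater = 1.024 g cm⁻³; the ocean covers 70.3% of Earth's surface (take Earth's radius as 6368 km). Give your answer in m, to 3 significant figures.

Ravell: 65.9 Gt = 6.590×10^13 kg; dividing by ρ_w = 1.024 g cm⁻³ = 1024 kg m⁻³ gives 6.436×10^10 m³ of water.
Kelos: 2.45×10^4 Gt = 2.450×10^16 kg; dividing by ρ_w = 1024 kg m⁻³ gives 2.393×10^13 m³ of water.
Eryith: 432 Gt = 4.320×10^14 kg; dividing by ρ_w = 1024 kg m⁻³ gives 4.219×10^11 m³ of water.
Total added water ≈ 2.441×10^13 m³ over 3.58×10^14 m² → Δh = 0.0681 m.

≈ 0.0681 m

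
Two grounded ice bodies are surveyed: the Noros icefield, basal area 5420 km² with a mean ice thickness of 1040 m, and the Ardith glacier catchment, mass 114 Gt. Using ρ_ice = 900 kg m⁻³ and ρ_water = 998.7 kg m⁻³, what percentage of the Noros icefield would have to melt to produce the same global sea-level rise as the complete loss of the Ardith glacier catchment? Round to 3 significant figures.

Equal sea-level rise means equal mass of meltwater, i.e. equal mass of ice lost.
Ice mass of Ardith: 1.140×10^14 kg; ice mass of Noros: 5.073×10^15 kg.
Fraction required = 1.140×10^14 / 5.073×10^15 = 0.0225 → 2.25 %.

≈ 2.25 %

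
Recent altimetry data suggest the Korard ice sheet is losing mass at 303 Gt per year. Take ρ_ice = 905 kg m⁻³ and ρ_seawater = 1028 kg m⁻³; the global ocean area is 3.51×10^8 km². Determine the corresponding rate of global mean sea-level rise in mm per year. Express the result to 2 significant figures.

≈ 0.84 mm/yr

ρ_w = 1028 kg m⁻³. Annual water volume added = 303 Gt / ρ_w = 3.030×10^14 kg / 1028 kg m⁻³ = 2.947×10^11 m³.
Δh per year = 2.947×10^11 / 3.51×10^14 = 8.40×10^-4 m = 0.84 mm.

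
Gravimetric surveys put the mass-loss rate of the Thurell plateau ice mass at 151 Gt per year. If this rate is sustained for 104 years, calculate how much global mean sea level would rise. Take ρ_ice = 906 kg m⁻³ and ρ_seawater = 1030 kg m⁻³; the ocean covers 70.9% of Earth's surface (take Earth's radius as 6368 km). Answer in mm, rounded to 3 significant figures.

≈ 42.2 mm

Total mass lost = 151 Gt/yr × 104 yr = 1.570×10^4 Gt = 1.570×10^16 kg.
ρ_w = 1030 kg m⁻³, so water volume = 1.570×10^16 / 1030 = 1.525×10^13 m³.
Δh = 1.525×10^13 / 3.61×10^14 = 0.0422 m = 42.2 mm.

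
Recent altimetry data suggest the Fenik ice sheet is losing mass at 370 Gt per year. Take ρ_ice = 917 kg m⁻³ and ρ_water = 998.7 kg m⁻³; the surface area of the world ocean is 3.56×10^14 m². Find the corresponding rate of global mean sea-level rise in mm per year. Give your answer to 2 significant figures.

ρ_w = 998.7 kg m⁻³. Annual water volume added = 370 Gt / ρ_w = 3.700×10^14 kg / 998.7 kg m⁻³ = 3.705×10^11 m³.
Δh per year = 3.705×10^11 / 3.56×10^14 = 1.04×10^-3 m = 1.0 mm.

≈ 1.0 mm/yr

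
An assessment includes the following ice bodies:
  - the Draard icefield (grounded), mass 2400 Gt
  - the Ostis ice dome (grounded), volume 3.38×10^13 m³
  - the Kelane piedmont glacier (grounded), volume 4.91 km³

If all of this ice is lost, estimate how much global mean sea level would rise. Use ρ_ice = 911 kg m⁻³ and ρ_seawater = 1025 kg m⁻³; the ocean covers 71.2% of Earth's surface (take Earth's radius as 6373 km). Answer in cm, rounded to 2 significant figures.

≈ 8.9 cm

Draard: 2400 Gt = 2.400×10^15 kg; dividing by ρ_w = 1025 kg m⁻³ gives 2.341×10^12 m³ of water.
Ostis: 3.38×10^13 m³ × (911/1025) = 3.004×10^13 m³ of water.
Kelane: 4.91 km³ × (911/1025) = 4.364 km³ of water.
Total added water ≈ 3.239×10^13 m³ over 3.63×10^14 m² → Δh = 0.0891 m = 8.9 cm.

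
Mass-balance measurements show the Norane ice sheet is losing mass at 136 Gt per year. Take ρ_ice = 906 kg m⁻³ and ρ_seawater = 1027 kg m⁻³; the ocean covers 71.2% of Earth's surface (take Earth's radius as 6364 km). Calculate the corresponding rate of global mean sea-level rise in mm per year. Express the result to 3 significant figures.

≈ 0.365 mm/yr

ρ_w = 1027 kg m⁻³. Annual water volume added = 136 Gt / ρ_w = 1.360×10^14 kg / 1027 kg m⁻³ = 1.324×10^11 m³.
Δh per year = 1.324×10^11 / 3.62×10^14 = 3.65×10^-4 m = 0.365 mm.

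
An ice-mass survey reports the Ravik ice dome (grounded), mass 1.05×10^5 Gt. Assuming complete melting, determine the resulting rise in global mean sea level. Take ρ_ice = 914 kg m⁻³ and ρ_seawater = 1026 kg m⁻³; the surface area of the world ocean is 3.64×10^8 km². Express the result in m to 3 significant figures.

Ravik: 1.05×10^5 Gt = 1.050×10^17 kg; dividing by ρ_w = 1026 kg m⁻³ gives 1.023×10^14 m³ of water.
Spread over 3.64×10^14 m² of ocean, Δh = 1.023×10^14 / 3.64×10^14 = 0.281 m.

≈ 0.281 m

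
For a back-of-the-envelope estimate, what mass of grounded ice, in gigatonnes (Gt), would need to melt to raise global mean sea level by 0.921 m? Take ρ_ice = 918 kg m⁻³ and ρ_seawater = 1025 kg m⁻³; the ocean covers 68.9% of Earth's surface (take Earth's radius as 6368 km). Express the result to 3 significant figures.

Required water volume = Δh × A = 0.921 m × 3.51×10^14 m² = 3.234×10^14 m³.
ρ_w = 1025 kg m⁻³, so the mass of water = 3.234×10^14 m³ × 1025 kg m⁻³ = 3.315×10^17 kg = 3.31×10^5 Gt (and the same mass of ice, by conservation).

≈ 3.31×10^5 Gt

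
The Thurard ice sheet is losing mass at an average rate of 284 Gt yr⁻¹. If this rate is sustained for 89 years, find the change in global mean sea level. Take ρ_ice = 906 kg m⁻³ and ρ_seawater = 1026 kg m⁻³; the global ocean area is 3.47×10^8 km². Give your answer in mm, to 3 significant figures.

Total mass lost = 284 Gt/yr × 89 yr = 2.528×10^4 Gt = 2.528×10^16 kg.
ρ_w = 1026 kg m⁻³, so water volume = 2.528×10^16 / 1026 = 2.464×10^13 m³.
Δh = 2.464×10^13 / 3.47×10^14 = 0.0710 m = 71.0 mm.

≈ 71.0 mm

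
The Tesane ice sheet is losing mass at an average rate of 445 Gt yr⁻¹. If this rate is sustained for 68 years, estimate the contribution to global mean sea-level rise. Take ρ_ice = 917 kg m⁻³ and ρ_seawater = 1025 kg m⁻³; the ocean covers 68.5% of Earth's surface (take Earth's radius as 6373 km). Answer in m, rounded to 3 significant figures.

≈ 0.0844 m

Total mass lost = 445 Gt/yr × 68 yr = 3.026×10^4 Gt = 3.026×10^16 kg.
ρ_w = 1025 kg m⁻³, so water volume = 3.026×10^16 / 1025 = 2.952×10^13 m³.
Δh = 2.952×10^13 / 3.50×10^14 = 0.0844 m.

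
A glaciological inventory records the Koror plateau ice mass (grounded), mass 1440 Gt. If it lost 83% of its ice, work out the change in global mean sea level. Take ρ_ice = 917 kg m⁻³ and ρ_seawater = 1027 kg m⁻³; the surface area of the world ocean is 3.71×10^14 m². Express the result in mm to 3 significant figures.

≈ 3.14 mm

Koror: 0.83 × 1440 Gt = 1.195×10^15 kg; dividing by ρ_w = 1027 kg m⁻³ gives 1.164×10^12 m³ of water.
Spread over 3.71×10^14 m² of ocean, Δh = 1.164×10^12 / 3.71×10^14 = 3.14×10^-3 m = 3.14 mm.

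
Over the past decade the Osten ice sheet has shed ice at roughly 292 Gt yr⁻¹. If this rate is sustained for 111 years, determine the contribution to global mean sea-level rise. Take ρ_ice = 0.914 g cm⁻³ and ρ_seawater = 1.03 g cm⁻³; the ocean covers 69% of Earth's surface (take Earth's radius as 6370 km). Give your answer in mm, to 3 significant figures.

Total mass lost = 292 Gt/yr × 111 yr = 3.241×10^4 Gt = 3.241×10^16 kg.
ρ_w = 1.03 g cm⁻³ = 1030 kg m⁻³, so water volume = 3.241×10^16 / 1030 = 3.147×10^13 m³.
Δh = 3.147×10^13 / 3.52×10^14 = 0.0894 m = 89.4 mm.

≈ 89.4 mm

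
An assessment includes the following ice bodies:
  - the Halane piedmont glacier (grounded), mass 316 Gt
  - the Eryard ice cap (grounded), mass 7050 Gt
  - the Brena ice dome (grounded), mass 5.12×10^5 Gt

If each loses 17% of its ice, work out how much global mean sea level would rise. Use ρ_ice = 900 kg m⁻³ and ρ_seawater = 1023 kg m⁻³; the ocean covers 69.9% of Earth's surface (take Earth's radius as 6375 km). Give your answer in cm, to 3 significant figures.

≈ 24.2 cm

Halane: 0.17 × 316 Gt = 5.372×10^13 kg; dividing by ρ_w = 1023 kg m⁻³ gives 5.251×10^10 m³ of water.
Eryard: 0.17 × 7050 Gt = 1.198×10^15 kg; dividing by ρ_w = 1023 kg m⁻³ gives 1.172×10^12 m³ of water.
Brena: 0.17 × 5.12×10^5 Gt = 8.704×10^16 kg; dividing by ρ_w = 1023 kg m⁻³ gives 8.508×10^13 m³ of water.
Total added water ≈ 8.631×10^13 m³ over 3.57×10^14 m² → Δh = 0.242 m = 24.2 cm.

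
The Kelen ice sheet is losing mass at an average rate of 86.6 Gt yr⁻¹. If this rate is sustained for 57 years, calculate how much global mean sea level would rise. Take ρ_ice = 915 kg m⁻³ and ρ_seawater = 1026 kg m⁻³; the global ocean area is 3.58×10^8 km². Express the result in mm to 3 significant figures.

Total mass lost = 86.6 Gt/yr × 57 yr = 4936 Gt = 4.936×10^15 kg.
ρ_w = 1026 kg m⁻³, so water volume = 4.936×10^15 / 1026 = 4.811×10^12 m³.
Δh = 4.811×10^12 / 3.58×10^14 = 0.0134 m = 13.4 mm.

≈ 13.4 mm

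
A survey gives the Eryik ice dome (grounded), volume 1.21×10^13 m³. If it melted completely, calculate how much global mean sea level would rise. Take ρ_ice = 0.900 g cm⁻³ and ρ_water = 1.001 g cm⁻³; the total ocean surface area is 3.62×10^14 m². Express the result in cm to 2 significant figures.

Eryik: 1.21×10^13 m³ × (900/1001) = 1.088×10^13 m³ of water.
Spread over 3.62×10^14 m² of ocean, Δh = 1.088×10^13 / 3.62×10^14 = 0.0301 m = 3.0 cm.

≈ 3.0 cm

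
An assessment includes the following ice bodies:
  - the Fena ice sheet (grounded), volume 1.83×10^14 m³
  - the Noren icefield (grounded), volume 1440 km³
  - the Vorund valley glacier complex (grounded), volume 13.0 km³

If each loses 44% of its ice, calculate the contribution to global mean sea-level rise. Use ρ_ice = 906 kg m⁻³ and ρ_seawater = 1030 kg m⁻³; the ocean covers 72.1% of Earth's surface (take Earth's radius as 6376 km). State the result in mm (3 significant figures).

≈ 194 mm

Fena: 0.44 × 1.83×10^14 m³ × (906/1030) = 7.083×10^13 m³ of water.
Noren: 0.44 × 1440 km³ × (906/1030) = 557.3 km³ of water.
Vorund: 0.44 × 13.0 km³ × (906/1030) = 5.031 km³ of water.
Total added water ≈ 7.139×10^13 m³ over 3.68×10^14 m² → Δh = 0.194 m = 194 mm.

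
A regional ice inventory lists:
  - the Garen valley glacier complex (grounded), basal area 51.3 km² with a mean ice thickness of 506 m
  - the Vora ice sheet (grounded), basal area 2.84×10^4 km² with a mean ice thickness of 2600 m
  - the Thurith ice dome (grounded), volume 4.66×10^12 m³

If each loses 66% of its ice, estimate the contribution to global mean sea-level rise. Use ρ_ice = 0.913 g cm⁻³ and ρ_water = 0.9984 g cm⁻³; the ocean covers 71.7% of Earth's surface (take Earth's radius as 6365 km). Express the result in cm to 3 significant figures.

Garen: ice volume = 51.3 km² × 506 m = 25.96 km³; 0.66 × 25.96 × (913/998.4) = 15.67 km³ of water.
Vora: ice volume = 2.84×10^4 km² × 2600 m = 7.384×10^4 km³; 0.66 × 7.384×10^4 × (913/998.4) = 4.457×10^4 km³ of water.
Thurith: 0.66 × 4.66×10^12 m³ × (913/998.4) = 2.813×10^12 m³ of water.
Total added water ≈ 4.739×10^13 m³ over 3.65×10^14 m² → Δh = 0.130 m = 13.0 cm.

≈ 13.0 cm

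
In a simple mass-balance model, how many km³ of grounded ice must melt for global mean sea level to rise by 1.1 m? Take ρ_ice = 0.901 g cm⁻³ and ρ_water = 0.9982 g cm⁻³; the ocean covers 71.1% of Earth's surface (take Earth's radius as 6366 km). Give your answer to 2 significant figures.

≈ 4.4×10^5 km³

Required water volume = Δh × A = 1.1 m × 3.62×10^14 m² = 3.983×10^14 m³ = 3.983×10^5 km³.
Ice volume = water volume × ρ_w/ρ_ice = 3.983×10^5 × 998.2/901 = 4.4×10^5 km³.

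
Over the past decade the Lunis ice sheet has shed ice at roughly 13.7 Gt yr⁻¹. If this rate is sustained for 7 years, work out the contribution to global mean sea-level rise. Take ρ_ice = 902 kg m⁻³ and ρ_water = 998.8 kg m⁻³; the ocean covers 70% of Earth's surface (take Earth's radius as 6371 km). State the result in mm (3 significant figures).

Total mass lost = 13.7 Gt/yr × 7 yr = 95.90 Gt = 9.590×10^13 kg.
ρ_w = 998.8 kg m⁻³, so water volume = 9.590×10^13 / 998.8 = 9.602×10^10 m³.
Δh = 9.602×10^10 / 3.57×10^14 = 2.69×10^-4 m = 0.269 mm.

≈ 0.269 mm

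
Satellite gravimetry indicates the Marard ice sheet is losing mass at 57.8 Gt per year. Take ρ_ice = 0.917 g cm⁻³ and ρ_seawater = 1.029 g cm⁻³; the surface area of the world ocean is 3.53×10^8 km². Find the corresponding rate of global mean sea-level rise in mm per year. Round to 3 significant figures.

≈ 0.159 mm/yr

ρ_w = 1.029 g cm⁻³ = 1029 kg m⁻³. Annual water volume added = 57.8 Gt / ρ_w = 5.780×10^13 kg / 1029 kg m⁻³ = 5.617×10^10 m³.
Δh per year = 5.617×10^10 / 3.53×10^14 = 1.59×10^-4 m = 0.159 mm.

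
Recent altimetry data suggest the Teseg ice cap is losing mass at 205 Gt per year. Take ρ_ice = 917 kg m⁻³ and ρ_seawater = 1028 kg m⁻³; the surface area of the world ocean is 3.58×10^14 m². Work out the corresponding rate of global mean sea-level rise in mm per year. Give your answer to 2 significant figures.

≈ 0.56 mm/yr

ρ_w = 1028 kg m⁻³. Annual water volume added = 205 Gt / ρ_w = 2.050×10^14 kg / 1028 kg m⁻³ = 1.994×10^11 m³.
Δh per year = 1.994×10^11 / 3.58×10^14 = 5.57×10^-4 m = 0.56 mm.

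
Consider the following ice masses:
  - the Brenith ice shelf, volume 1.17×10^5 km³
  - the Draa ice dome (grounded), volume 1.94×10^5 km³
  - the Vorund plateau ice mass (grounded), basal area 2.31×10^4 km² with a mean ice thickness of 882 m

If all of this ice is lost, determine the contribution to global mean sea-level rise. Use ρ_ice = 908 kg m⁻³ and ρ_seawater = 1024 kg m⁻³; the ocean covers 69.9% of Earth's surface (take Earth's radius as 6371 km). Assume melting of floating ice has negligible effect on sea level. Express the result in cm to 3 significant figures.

The Brenith ice shelf is floating and already displaces its own weight of water, so its melt adds essentially nothing to sea level.
Draa: 1.94×10^5 km³ × (908/1024) = 1.720×10^5 km³ of water.
Vorund: ice volume = 2.31×10^4 km² × 882 m = 2.037×10^4 km³; 2.037×10^4 × (908/1024) = 1.807×10^4 km³ of water.
Total added water ≈ 1.901×10^14 m³ over 3.57×10^14 m² → Δh = 0.533 m = 53.3 cm.

≈ 53.3 cm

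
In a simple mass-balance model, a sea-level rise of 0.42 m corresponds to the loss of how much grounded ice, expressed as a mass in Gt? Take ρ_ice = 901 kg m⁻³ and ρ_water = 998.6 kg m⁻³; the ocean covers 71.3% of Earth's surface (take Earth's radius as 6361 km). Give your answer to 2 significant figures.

≈ 1.5×10^5 Gt

Required water volume = Δh × A = 0.42 m × 3.63×10^14 m² = 1.523×10^14 m³.
ρ_w = 998.6 kg m⁻³, so the mass of water = 1.523×10^14 m³ × 998.6 kg m⁻³ = 1.521×10^17 kg = 1.5×10^5 Gt (and the same mass of ice, by conservation).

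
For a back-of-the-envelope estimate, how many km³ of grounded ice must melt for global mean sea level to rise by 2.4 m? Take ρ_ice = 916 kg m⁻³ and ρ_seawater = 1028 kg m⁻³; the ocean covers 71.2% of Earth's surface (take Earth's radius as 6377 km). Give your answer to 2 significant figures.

≈ 9.8×10^5 km³

Required water volume = Δh × A = 2.4 m × 3.64×10^14 m² = 8.732×10^14 m³ = 8.732×10^5 km³.
Ice volume = water volume × ρ_w/ρ_ice = 8.732×10^5 × 1028/916 = 9.8×10^5 km³.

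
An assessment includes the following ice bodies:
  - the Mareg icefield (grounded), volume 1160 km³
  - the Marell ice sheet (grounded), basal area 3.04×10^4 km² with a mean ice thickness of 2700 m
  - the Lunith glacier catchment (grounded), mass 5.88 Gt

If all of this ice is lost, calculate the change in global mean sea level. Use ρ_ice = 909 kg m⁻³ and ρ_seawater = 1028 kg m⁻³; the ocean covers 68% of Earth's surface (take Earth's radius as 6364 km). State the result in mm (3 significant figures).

≈ 213 mm

Mareg: 1160 km³ × (909/1028) = 1026 km³ of water.
Marell: ice volume = 3.04×10^4 km² × 2700 m = 8.208×10^4 km³; 8.208×10^4 × (909/1028) = 7.258×10^4 km³ of water.
Lunith: 5.88 Gt = 5.880×10^12 kg; dividing by ρ_w = 1028 kg m⁻³ gives 5.720×10^9 m³ of water.
Total added water ≈ 7.361×10^13 m³ over 3.46×10^14 m² → Δh = 0.213 m = 213 mm.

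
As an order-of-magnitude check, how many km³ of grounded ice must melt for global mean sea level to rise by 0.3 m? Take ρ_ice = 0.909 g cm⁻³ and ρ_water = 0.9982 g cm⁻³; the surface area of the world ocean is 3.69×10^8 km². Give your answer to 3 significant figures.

Required water volume = Δh × A = 0.3 m × 3.69×10^14 m² = 1.107×10^14 m³ = 1.107×10^5 km³.
Ice volume = water volume × ρ_w/ρ_ice = 1.107×10^5 × 998.2/909 = 1.22×10^5 km³.

≈ 1.22×10^5 km³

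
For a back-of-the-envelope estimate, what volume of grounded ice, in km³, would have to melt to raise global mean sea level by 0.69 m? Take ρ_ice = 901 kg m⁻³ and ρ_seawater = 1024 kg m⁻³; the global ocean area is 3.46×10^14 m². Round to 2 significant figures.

≈ 2.7×10^5 km³

Required water volume = Δh × A = 0.69 m × 3.46×10^14 m² = 2.387×10^14 m³ = 2.387×10^5 km³.
Ice volume = water volume × ρ_w/ρ_ice = 2.387×10^5 × 1024/901 = 2.7×10^5 km³.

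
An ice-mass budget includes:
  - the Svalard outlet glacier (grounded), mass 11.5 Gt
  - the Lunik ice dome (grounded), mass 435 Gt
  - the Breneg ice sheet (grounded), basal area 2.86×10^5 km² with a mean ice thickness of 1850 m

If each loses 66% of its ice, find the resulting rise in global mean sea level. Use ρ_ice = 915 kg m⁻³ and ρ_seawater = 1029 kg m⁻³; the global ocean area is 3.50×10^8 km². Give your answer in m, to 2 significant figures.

≈ 0.89 m

Svalard: 0.66 × 11.5 Gt = 7.590×10^12 kg; dividing by ρ_w = 1029 kg m⁻³ gives 7.376×10^9 m³ of water.
Lunik: 0.66 × 435 Gt = 2.871×10^14 kg; dividing by ρ_w = 1029 kg m⁻³ gives 2.790×10^11 m³ of water.
Breneg: ice volume = 2.86×10^5 km² × 1850 m = 5.291×10^5 km³; 0.66 × 5.291×10^5 × (915/1029) = 3.105×10^5 km³ of water.
Total added water ≈ 3.108×10^14 m³ over 3.50×10^14 m² → Δh = 0.888 m.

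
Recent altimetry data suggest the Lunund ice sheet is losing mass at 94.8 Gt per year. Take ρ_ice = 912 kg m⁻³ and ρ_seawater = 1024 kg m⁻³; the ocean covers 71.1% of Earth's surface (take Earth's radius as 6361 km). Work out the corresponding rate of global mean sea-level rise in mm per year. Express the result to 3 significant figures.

≈ 0.256 mm/yr

ρ_w = 1024 kg m⁻³. Annual water volume added = 94.8 Gt / ρ_w = 9.480×10^13 kg / 1024 kg m⁻³ = 9.258×10^10 m³.
Δh per year = 9.258×10^10 / 3.62×10^14 = 2.56×10^-4 m = 0.256 mm.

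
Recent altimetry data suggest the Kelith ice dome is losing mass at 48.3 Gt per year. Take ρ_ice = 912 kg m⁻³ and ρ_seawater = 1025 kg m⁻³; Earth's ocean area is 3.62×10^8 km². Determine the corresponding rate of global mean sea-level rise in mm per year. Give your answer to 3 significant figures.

ρ_w = 1025 kg m⁻³. Annual water volume added = 48.3 Gt / ρ_w = 4.830×10^13 kg / 1025 kg m⁻³ = 4.712×10^10 m³.
Δh per year = 4.712×10^10 / 3.62×10^14 = 1.30×10^-4 m = 0.130 mm.

≈ 0.130 mm/yr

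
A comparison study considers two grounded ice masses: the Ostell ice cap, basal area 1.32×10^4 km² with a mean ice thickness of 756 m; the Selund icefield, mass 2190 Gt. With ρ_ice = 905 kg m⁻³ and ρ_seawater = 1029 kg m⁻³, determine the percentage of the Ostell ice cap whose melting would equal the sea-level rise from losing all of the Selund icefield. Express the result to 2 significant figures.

≈ 24 %

Equal sea-level rise means equal mass of meltwater, i.e. equal mass of ice lost.
Ice mass of Selund: 2.190×10^15 kg; ice mass of Ostell: 9.031×10^15 kg.
Fraction required = 2.190×10^15 / 9.031×10^15 = 0.242 → 24 %.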